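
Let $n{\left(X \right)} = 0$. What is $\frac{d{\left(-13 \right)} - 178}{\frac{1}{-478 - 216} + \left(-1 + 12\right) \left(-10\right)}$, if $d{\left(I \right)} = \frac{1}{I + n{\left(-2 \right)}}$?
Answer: $\frac{1606610}{992433} \approx 1.6189$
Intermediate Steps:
$d{\left(I \right)} = \frac{1}{I}$ ($d{\left(I \right)} = \frac{1}{I + 0} = \frac{1}{I}$)
$\frac{d{\left(-13 \right)} - 178}{\frac{1}{-478 - 216} + \left(-1 + 12\right) \left(-10\right)} = \frac{\frac{1}{-13} - 178}{\frac{1}{-478 - 216} + \left(-1 + 12\right) \left(-10\right)} = \frac{- \frac{1}{13} - 178}{\frac{1}{-694} + 11 \left(-10\right)} = \frac{- \frac{1}{13} - 178}{- \frac{1}{694} - 110} = - \frac{2315}{13 \left(- \frac{76341}{694}\right)} = \left(- \frac{2315}{13}\right) \left(- \frac{694}{76341}\right) = \frac{1606610}{992433}$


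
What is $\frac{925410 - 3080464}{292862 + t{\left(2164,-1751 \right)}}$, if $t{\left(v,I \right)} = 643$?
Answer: $- \frac{2155054}{293505} \approx -7.3425$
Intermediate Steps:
$\frac{925410 - 3080464}{292862 + t{\left(2164,-1751 \right)}} = \frac{925410 - 3080464}{292862 + 643} = - \frac{2155054}{293505}$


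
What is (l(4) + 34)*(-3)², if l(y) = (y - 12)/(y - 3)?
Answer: 234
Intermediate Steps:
l(y) = (-12 + y)/(-3 + y)
(l(4) + 34)*(-3)² = ((-12 + 4)/(-3 + 4) + 34)*(-3)² = (-8/1 + 34)*9 = (1*(-8) + 34)*9 = (-8 + 34)*9 = 26*9 = 234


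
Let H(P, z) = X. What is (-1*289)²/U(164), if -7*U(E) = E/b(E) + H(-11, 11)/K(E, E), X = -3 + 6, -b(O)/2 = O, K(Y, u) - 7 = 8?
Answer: 5846470/3 ≈ 1.9488e+6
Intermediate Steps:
K(Y, u) = 15 (K(Y, u) = 7 + 8 = 15)
b(O) = -2*O
X = 3
H(P, z) = 3
U(E) = 3/70 (U(E) = -(E/((-2*E)) + 3/15)/7 = -(E*(-1/(2*E)) + 3*(1/15))/7 = -(-½ + ⅕)/7 = -⅐*(-3/10) = 3/70)
(-1*289)²/U(164) = (-1*289)²/(3/70) = (-289)²*(70/3) = 83521*(70/3) = 5846470/3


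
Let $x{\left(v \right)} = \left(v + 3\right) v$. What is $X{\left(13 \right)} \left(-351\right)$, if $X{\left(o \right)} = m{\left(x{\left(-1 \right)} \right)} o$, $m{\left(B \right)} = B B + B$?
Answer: $-9126$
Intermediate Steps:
$x{\left(v \right)} = v \left(3 + v\right)$ ($x{\left(v \right)} = \left(3 + v\right) v = v \left(3 + v\right)$)
$m{\left(B \right)} = B + B^{2}$ ($m{\left(B \right)} = B^{2} + B = B + B^{2}$)
$X{\left(o \right)} = 2 o$ ($X{\left(o \right)} = - (3 - 1) \left(1 - \left(3 - 1\right)\right) o = \left(-1\right) 2 \left(1 - 2\right) o = - 2 \left(1 - 2\right) o = \left(-2\right) \left(-1\right) o = 2 o$)
$X{\left(13 \right)} \left(-351\right) = 2 \cdot 13 \left(-351\right) = 26 \left(-351\right) = -9126$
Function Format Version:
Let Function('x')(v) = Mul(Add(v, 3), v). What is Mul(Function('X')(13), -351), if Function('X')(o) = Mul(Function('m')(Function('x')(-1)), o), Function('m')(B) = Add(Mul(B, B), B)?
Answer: -9126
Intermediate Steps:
Function('x')(v) = Mul(v, Add(3, v)) (Function('x')(v) = Mul(Add(3, v), v) = Mul(v, Add(3, v)))
Function('m')(B) = Add(B, Pow(B, 2)) (Function('m')(B) = Add(Pow(B, 2), B) = Add(B, Pow(B, 2)))
Function('X')(o) = Mul(2, o) (Function('X')(o) = Mul(Mul(Mul(-1, Add(3, -1)), Add(1, Mul(-1, Add(3, -1)))), o) = Mul(Mul(Mul(-1, 2), Add(1, Mul(-1, 2))), o) = Mul(Mul(-2, Add(1, -2)), o) = Mul(Mul(-2, -1), o) = Mul(2, o))
Mul(Function('X')(13), -351) = Mul(Mul(2, 13), -351) = Mul(26, -351) = -9126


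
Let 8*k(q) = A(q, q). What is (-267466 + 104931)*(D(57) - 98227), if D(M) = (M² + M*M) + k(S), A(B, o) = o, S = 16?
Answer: 14908847945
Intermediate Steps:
k(q) = q/8
D(M) = 2 + 2*M² (D(M) = (M² + M*M) + (⅛)*16 = (M² + M²) + 2 = 2*M² + 2 = 2 + 2*M²)
(-267466 + 104931)*(D(57) - 98227) = (-267466 + 104931)*((2 + 2*57²) - 98227) = -162535*((2 + 2*3249) - 98227) = -162535*((2 + 6498) - 98227) = -162535*(6500 - 98227) = -162535*(-91727) = 14908847945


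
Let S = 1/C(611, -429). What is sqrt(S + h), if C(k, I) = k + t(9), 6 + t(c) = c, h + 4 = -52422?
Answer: I*sqrt(19764391682)/614 ≈ 228.97*I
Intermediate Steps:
h = -52426 (h = -4 - 52422 = -52426)
t(c) = -6 + c
C(k, I) = 3 + k (C(k, I) = k + (-6 + 9) = k + 3 = 3 + k)
S = 1/614 (S = 1/(3 + 611) = 1/614 ≈ 0.0016287)
sqrt(S + h) = sqrt(1/614 - 52426) = sqrt(-32189563/614) = I*sqrt(19764391682)/614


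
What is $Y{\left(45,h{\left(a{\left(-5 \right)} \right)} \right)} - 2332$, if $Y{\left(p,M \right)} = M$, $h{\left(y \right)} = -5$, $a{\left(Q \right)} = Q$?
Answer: $-2337$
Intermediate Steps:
$Y{\left(45,h{\left(a{\left(-5 \right)} \right)} \right)} - 2332 = -5 - 2332 = -2337$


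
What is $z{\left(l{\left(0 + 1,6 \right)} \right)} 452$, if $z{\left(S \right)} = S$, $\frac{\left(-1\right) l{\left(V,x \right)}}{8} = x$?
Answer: $-21696$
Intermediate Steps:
$l{\left(V,x \right)} = - 8 x$
$z{\left(l{\left(0 + 1,6 \right)} \right)} 452 = \left(-8\right) 6 \cdot 452 = \left(-48\right) 452 = -21696$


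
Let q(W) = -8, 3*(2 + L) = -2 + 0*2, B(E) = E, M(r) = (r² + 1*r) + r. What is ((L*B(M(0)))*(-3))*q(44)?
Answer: 0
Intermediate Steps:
M(r) = r² + 2*r (M(r) = (r² + r) + r = (r + r²) + r = r² + 2*r)
L = -8/3 (L = -2 + (-2 + 0*2)/3 = -2 + (-2 + 0)/3 = -2 + (⅓)*(-2) = -2 - ⅔ = -8/3 ≈ -2.6667)
((L*B(M(0)))*(-3))*q(44) = (-0*(2 + 0)*(-3))*(-8) = (-0*2*(-3))*(-8) = (-8/3*0*(-3))*(-8) = (0*(-3))*(-8) = 0*(-8) = 0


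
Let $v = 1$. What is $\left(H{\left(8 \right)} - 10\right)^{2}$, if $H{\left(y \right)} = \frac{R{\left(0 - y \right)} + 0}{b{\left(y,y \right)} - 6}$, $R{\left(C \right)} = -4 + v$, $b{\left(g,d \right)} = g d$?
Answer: $\frac{339889}{3364} \approx 101.04$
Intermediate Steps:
$b{\left(g,d \right)} = d g$
$R{\left(C \right)} = -3$ ($R{\left(C \right)} = -4 + 1 = -3$)
$H{\left(y \right)} = - \frac{3}{-6 + y^{2}}$ ($H{\left(y \right)} = \frac{-3 + 0}{y y - 6} = - \frac{3}{y^{2} - 6} = - \frac{3}{-6 + y^{2}}$)
$\left(H{\left(8 \right)} - 10\right)^{2} = \left(- \frac{3}{-6 + 8^{2}} - 10\right)^{2} = \left(- \frac{3}{-6 + 64} - 10\right)^{2} = \left(- \frac{3}{58} - 10\right)^{2} = \left(- \frac{583}{58}\right)^{2} = \frac{339889}{3364}$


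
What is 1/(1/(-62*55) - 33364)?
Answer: -3410/113771241 ≈ -2.9972e-5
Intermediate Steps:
1/(1/(-62*55) - 33364) = 1/(1/(-3410) - 33364) = 1/(-1/3410 - 33364) = 1/(-113771241/3410) = -3410/113771241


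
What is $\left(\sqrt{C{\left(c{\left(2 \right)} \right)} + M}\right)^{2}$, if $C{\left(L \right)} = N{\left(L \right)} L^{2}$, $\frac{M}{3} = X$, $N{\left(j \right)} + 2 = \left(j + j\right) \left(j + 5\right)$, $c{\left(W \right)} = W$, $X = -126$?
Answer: $-274$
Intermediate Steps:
$N{\left(j \right)} = -2 + 2 j \left(5 + j\right)$ ($N{\left(j \right)} = -2 + \left(j + j\right) \left(j + 5\right) = -2 + 2 j \left(5 + j\right)$)
$M = -378$ ($M = 3 \left(-126\right) = -378$)
$C{\left(L \right)} = L^{2} \left(-2 + 2 L^{2} + 10 L\right)$ ($C{\left(L \right)} = \left(-2 + 2 L^{2} + 10 L\right) L^{2} = L^{2} \left(-2 + 2 L^{2} + 10 L\right)$)
$\left(\sqrt{C{\left(c{\left(2 \right)} \right)} + M}\right)^{2} = \left(\sqrt{2 \cdot 2^{2} \left(-1 + 2^{2} + 5 \cdot 2\right) - 378}\right)^{2} = \left(\sqrt{2 \cdot 4 \left(-1 + 4 + 10\right) - 378}\right)^{2} = \left(\sqrt{2 \cdot 4 \cdot 13 - 378}\right)^{2} = \left(\sqrt{104 - 378}\right)^{2} = \left(\sqrt{-274}\right)^{2} = \left(i \sqrt{274}\right)^{2} = -274$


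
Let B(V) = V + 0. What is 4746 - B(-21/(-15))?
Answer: 23723/5 ≈ 4744.6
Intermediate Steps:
B(V) = V
4746 - B(-21/(-15)) = 4746 - (-21)/(-15) = 4746 - (-21)*(-1)/15 = 4746 - 1*7/5 = 4746 - 7/5 = 23723/5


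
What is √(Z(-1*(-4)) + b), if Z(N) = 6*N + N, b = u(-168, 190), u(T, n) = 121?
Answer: √149 ≈ 12.207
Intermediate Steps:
b = 121
Z(N) = 7*N
√(Z(-1*(-4)) + b) = √(7*(-1*(-4)) + 121) = √(7*4 + 121) = √(28 + 121) = √149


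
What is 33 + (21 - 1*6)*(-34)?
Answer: -477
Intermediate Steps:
33 + (21 - 1*6)*(-34) = 33 + (21 - 6)*(-34) = 33 + 15*(-34) = 33 - 510 = -477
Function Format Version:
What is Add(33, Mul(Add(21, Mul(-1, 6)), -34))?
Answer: -477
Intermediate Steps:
Add(33, Mul(Add(21, Mul(-1, 6)), -34)) = Add(33, Mul(Add(21, -6), -34)) = Add(33, Mul(15, -34)) = Add(33, -510) = -477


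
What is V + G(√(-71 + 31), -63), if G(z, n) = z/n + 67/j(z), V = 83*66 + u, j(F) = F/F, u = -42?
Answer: 5503 - 2*I*√10/63 ≈ 5503.0 - 0.10039*I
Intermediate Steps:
j(F) = 1
V = 5436 (V = 83*66 - 42 = 5478 - 42 = 5436)
G(z, n) = 67 + z/n (G(z, n) = z/n + 67/1 = z/n + 67*1 = z/n + 67 = 67 + z/n)
V + G(√(-71 + 31), -63) = 5436 + (67 + √(-71 + 31)/(-63)) = 5436 + (67 + √(-40)*(-1/63)) = 5436 + (67 + (2*I*√10)*(-1/63)) = 5436 + (67 - 2*I*√10/63) = 5503 - 2*I*√10/63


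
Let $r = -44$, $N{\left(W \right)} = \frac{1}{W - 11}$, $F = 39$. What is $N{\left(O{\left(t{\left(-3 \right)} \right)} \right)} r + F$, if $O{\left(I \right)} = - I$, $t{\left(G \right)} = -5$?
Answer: $\frac{139}{3} \approx 46.333$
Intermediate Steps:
$N{\left(W \right)} = \frac{1}{-11 + W}$
$N{\left(O{\left(t{\left(-3 \right)} \right)} \right)} r + F = \frac{1}{-11 - -5} \left(-44\right) + 39 = \frac{1}{-11 + 5} \left(-44\right) + 39 = \frac{1}{-6} \left(-44\right) + 39 = \left(- \frac{1}{6}\right) \left(-44\right) + 39 = \frac{22}{3} + 39 = \frac{139}{3}$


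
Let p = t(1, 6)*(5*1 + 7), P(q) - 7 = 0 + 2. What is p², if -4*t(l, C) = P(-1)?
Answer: 729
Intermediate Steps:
P(q) = 9 (P(q) = 7 + (0 + 2) = 7 + 2 = 9)
t(l, C) = -9/4 (t(l, C) = -¼*9 = -9/4)
p = -27 (p = -9*(5*1 + 7)/4 = -9*(5 + 7)/4 = -9/4*12 = -27)
p² = (-27)² = 729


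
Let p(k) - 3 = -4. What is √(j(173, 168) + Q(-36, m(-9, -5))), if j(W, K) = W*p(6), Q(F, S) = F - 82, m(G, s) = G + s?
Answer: I*√291 ≈ 17.059*I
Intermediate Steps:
p(k) = -1 (p(k) = 3 - 4 = -1)
Q(F, S) = -82 + F
j(W, K) = -W (j(W, K) = W*(-1) = -W)
√(j(173, 168) + Q(-36, m(-9, -5))) = √(-1*173 + (-82 - 36)) = √(-173 - 118) = √(-291) = I*√291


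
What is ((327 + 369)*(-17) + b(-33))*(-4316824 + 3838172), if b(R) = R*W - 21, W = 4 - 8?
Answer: 5610280092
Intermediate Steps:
W = -4
b(R) = -21 - 4*R (b(R) = R*(-4) - 21 = -4*R - 21 = -21 - 4*R)
((327 + 369)*(-17) + b(-33))*(-4316824 + 3838172) = ((327 + 369)*(-17) + (-21 - 4*(-33)))*(-4316824 + 3838172) = (696*(-17) + (-21 + 132))*(-478652) = (-11832 + 111)*(-478652) = -11721*(-478652) = 5610280092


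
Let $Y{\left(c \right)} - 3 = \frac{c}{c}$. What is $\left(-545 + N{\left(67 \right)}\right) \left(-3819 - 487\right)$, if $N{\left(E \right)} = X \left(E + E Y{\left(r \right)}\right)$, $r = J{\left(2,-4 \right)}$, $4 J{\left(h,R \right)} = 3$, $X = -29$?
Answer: $44179560$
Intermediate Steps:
$J{\left(h,R \right)} = \frac{3}{4}$ ($J{\left(h,R \right)} = \frac{1}{4} \cdot 3 = \frac{3}{4}$)
$r = \frac{3}{4} \approx 0.75$
$Y{\left(c \right)} = 4$ ($Y{\left(c \right)} = 3 + \frac{c}{c} = 3 + 1 = 4$)
$N{\left(E \right)} = - 145 E$ ($N{\left(E \right)} = - 29 \left(E + E 4\right) = - 29 \left(E + 4 E\right) = - 29 \cdot 5 E = - 145 E$)
$\left(-545 + N{\left(67 \right)}\right) \left(-3819 - 487\right) = \left(-545 - 9715\right) \left(-3819 - 487\right) = \left(-545 - 9715\right) \left(-4306\right) = \left(-10260\right) \left(-4306\right) = 44179560$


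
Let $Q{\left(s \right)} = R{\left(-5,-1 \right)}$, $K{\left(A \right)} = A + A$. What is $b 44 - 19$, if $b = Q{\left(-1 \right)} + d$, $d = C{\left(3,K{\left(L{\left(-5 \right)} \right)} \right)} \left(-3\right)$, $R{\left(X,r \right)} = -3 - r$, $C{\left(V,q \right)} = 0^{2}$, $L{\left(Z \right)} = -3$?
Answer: $-107$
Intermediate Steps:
$K{\left(A \right)} = 2 A$
$C{\left(V,q \right)} = 0$
$Q{\left(s \right)} = -2$ ($Q{\left(s \right)} = -3 - -1 = -3 + 1 = -2$)
$d = 0$ ($d = 0 \left(-3\right) = 0$)
$b = -2$ ($b = -2 + 0 = -2$)
$b 44 - 19 = \left(-2\right) 44 - 19 = -88 - 19 = -107$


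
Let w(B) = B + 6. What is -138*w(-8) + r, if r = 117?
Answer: 393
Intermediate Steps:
w(B) = 6 + B
-138*w(-8) + r = -138*(6 - 8) + 117 = -138*(-2) + 117 = 276 + 117 = 393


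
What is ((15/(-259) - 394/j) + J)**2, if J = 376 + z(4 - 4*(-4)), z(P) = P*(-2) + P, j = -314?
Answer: 210966793892416/1653479569 ≈ 1.2759e+5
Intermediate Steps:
z(P) = -P (z(P) = -2*P + P = -P)
J = 356 (J = 376 - (4 - 4*(-4)) = 376 - (4 + 16) = 376 - 1*20 = 376 - 20 = 356)
((15/(-259) - 394/j) + J)**2 = ((15/(-259) - 394/(-314)) + 356)**2 = ((15*(-1/259) - 394*(-1/314)) + 356)**2 = ((-15/259 + 197/157) + 356)**2 = (48668/40663 + 356)**2 = (14524696/40663)**2 = 210966793892416/1653479569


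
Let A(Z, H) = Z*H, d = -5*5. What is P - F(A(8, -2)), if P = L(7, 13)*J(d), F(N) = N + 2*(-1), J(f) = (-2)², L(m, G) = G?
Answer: 70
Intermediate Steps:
d = -25
J(f) = 4
A(Z, H) = H*Z
F(N) = -2 + N (F(N) = N - 2 = -2 + N)
P = 52 (P = 13*4 = 52)
P - F(A(8, -2)) = 52 - (-2 - 2*8) = 52 - (-2 - 16) = 52 - 1*(-18) = 52 + 18 = 70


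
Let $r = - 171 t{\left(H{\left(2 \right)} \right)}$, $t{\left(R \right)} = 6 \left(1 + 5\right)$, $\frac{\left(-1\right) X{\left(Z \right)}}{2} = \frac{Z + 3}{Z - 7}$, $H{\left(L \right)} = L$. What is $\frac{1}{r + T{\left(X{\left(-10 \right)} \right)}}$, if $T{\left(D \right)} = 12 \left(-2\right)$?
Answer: $- \frac{1}{6180} \approx -0.00016181$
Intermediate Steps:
$X{\left(Z \right)} = - \frac{2 \left(3 + Z\right)}{-7 + Z}$ ($X{\left(Z \right)} = - 2 \frac{Z + 3}{Z - 7} = - 2 \frac{3 + Z}{-7 + Z} = - \frac{2 \left(3 + Z\right)}{-7 + Z}$)
$t{\left(R \right)} = 36$ ($t{\left(R \right)} = 6 \cdot 6 = 36$)
$T{\left(D \right)} = -24$
$r = -6156$ ($r = \left(-171\right) 36 = -6156$)
$\frac{1}{r + T{\left(X{\left(-10 \right)} \right)}} = \frac{1}{-6156 - 24} = \frac{1}{-6180} = - \frac{1}{6180}$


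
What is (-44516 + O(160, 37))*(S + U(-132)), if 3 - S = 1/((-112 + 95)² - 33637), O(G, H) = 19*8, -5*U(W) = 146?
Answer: 16150651351/13895 ≈ 1.1623e+6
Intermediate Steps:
U(W) = -146/5 (U(W) = -⅕*146 = -146/5)
O(G, H) = 152
S = 100045/33348 (S = 3 - 1/((-112 + 95)² - 33637) = 3 - 1/((-17)² - 33637) = 3 - 1/(289 - 33637) = 3 - 1/(-33348) = 3 - 1*(-1/33348) = 3 + 1/33348 = 100045/33348 ≈ 3.0000)
(-44516 + O(160, 37))*(S + U(-132)) = (-44516 + 152)*(100045/33348 - 146/5) = -44364*(-4368583/166740) = 16150651351/13895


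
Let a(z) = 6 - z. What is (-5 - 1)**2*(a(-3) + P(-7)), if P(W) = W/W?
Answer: 360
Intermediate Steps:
P(W) = 1
(-5 - 1)**2*(a(-3) + P(-7)) = (-5 - 1)**2*((6 - 1*(-3)) + 1) = (-6)**2*((6 + 3) + 1) = 36*(9 + 1) = 36*10 = 360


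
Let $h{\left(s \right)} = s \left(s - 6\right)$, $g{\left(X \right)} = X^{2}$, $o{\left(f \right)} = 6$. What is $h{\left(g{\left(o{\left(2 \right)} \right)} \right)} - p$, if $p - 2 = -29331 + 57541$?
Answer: $-27132$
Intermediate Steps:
$p = 28212$ ($p = 2 + \left(-29331 + 57541\right) = 2 + 28210 = 28212$)
$h{\left(s \right)} = s \left(-6 + s\right)$
$h{\left(g{\left(o{\left(2 \right)} \right)} \right)} - p = 6^{2} \left(-6 + 6^{2}\right) - 28212 = 36 \left(-6 + 36\right) - 28212 = 36 \cdot 30 - 28212 = 1080 - 28212 = -27132$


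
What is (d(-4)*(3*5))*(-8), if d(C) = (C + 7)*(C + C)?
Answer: 2880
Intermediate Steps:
d(C) = 2*C*(7 + C) (d(C) = (7 + C)*(2*C) = 2*C*(7 + C))
(d(-4)*(3*5))*(-8) = ((2*(-4)*(7 - 4))*(3*5))*(-8) = ((2*(-4)*3)*15)*(-8) = -24*15*(-8) = -360*(-8) = 2880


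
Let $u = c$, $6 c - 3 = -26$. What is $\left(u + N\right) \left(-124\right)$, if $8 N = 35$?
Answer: $- \frac{403}{6} \approx -67.167$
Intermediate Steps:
$c = - \frac{23}{6}$ ($c = \frac{1}{2} + \frac{1}{6} \left(-26\right) = \frac{1}{2} - \frac{13}{3} = - \frac{23}{6} \approx -3.8333$)
$N = \frac{35}{8}$ ($N = \frac{1}{8} \cdot 35 = \frac{35}{8} \approx 4.375$)
$u = - \frac{23}{6} \approx -3.8333$
$\left(u + N\right) \left(-124\right) = \left(- \frac{23}{6} + \frac{35}{8}\right) \left(-124\right) = \frac{13}{24} \left(-124\right) = - \frac{403}{6}$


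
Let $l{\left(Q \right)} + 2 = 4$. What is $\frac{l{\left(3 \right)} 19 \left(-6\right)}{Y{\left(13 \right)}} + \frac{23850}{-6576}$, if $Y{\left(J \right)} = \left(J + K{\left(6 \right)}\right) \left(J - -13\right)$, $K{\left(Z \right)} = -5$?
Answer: $- \frac{67293}{14248} \approx -4.723$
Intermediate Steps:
$l{\left(Q \right)} = 2$ ($l{\left(Q \right)} = -2 + 4 = 2$)
$Y{\left(J \right)} = \left(-5 + J\right) \left(13 + J\right)$ ($Y{\left(J \right)} = \left(J - 5\right) \left(J - -13\right) = \left(-5 + J\right) \left(J + \left(-74 + 87\right)\right) = \left(-5 + J\right) \left(J + 13\right) = \left(-5 + J\right) \left(13 + J\right)$)
$\frac{l{\left(3 \right)} 19 \left(-6\right)}{Y{\left(13 \right)}} + \frac{23850}{-6576} = \frac{2 \cdot 19 \left(-6\right)}{-65 + 13^{2} + 8 \cdot 13} + \frac{23850}{-6576} = \frac{38 \left(-6\right)}{-65 + 169 + 104} + 23850 \left(- \frac{1}{6576}\right) = - \frac{228}{208} - \frac{3975}{1096} = \left(-228\right) \frac{1}{208} - \frac{3975}{1096} = - \frac{57}{52} - \frac{3975}{1096} = - \frac{67293}{14248}$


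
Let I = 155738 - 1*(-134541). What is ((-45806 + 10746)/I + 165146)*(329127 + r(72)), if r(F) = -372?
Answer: 15759982338480870/290279 ≈ 5.4293e+10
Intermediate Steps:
I = 290279 (I = 155738 + 134541 = 290279)
((-45806 + 10746)/I + 165146)*(329127 + r(72)) = ((-45806 + 10746)/290279 + 165146)*(329127 - 372) = (-35060*1/290279 + 165146)*328755 = (-35060/290279 + 165146)*328755 = (47938380674/290279)*328755 = 15759982338480870/290279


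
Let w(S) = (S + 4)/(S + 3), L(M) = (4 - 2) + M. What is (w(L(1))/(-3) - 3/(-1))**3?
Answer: 103823/5832 ≈ 17.802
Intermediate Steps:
L(M) = 2 + M
w(S) = (4 + S)/(3 + S)
(w(L(1))/(-3) - 3/(-1))**3 = (((4 + (2 + 1))/(3 + (2 + 1)))/(-3) - 3/(-1))**3 = (((4 + 3)/(3 + 3))*(-1/3) - 3*(-1))**3 = ((7/6)*(-1/3) + 3)**3 = (-7/18 + 3)**3 = (47/18)**3 = 103823/5832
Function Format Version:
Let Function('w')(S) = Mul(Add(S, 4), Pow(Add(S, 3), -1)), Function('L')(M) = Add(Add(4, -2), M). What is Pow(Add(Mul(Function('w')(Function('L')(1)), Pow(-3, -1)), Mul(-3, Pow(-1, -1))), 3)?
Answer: Rational(103823, 5832) ≈ 17.802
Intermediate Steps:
Function('L')(M) = Add(2, M)
Function('w')(S) = Mul(Pow(Add(3, S), -1), Add(4, S)) (Function('w')(S) = Mul(Add(4, S), Pow(Add(3, S), -1)) = Mul(Pow(Add(3, S), -1), Add(4, S)))
Pow(Add(Mul(Function('w')(Function('L')(1)), Pow(-3, -1)), Mul(-3, Pow(-1, -1))), 3) = Pow(Add(Mul(Mul(Pow(Add(3, Add(2, 1)), -1), Add(4, Add(2, 1))), Pow(-3, -1)), Mul(-3, Pow(-1, -1))), 3) = Pow(Add(Mul(Mul(Pow(Add(3, 3), -1), Add(4, 3)), Rational(-1, 3)), Mul(-3, -1)), 3) = Pow(Add(Mul(Mul(Pow(6, -1), 7), Rational(-1, 3)), 3), 3) = Pow(Add(Mul(Mul(Rational(1, 6), 7), Rational(-1, 3)), 3), 3) = Pow(Add(Mul(Rational(7, 6), Rational(-1, 3)), 3), 3) = Pow(Add(Rational(-7, 18), 3), 3) = Pow(Rational(47, 18), 3) = Rational(103823, 5832)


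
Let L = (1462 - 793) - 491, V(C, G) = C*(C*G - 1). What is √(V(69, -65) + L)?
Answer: 2*I*√77339 ≈ 556.2*I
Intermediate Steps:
V(C, G) = C*(-1 + C*G)
L = 178 (L = 669 - 491 = 178)
√(V(69, -65) + L) = √(69*(-1 + 69*(-65)) + 178) = √(69*(-1 - 4485) + 178) = √(69*(-4486) + 178) = √(-309534 + 178) = √(-309356) = 2*I*√77339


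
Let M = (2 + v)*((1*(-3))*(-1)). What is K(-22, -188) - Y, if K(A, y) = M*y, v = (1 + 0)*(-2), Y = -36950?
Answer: 36950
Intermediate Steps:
v = -2 (v = 1*(-2) = -2)
M = 0 (M = (2 - 2)*((1*(-3))*(-1)) = 0*(-3*(-1)) = 0*3 = 0)
K(A, y) = 0 (K(A, y) = 0*y = 0)
K(-22, -188) - Y = 0 - 1*(-36950) = 0 + 36950 = 36950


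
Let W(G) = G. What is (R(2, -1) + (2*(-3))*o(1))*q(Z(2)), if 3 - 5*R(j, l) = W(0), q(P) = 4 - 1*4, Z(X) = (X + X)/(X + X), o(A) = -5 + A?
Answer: 0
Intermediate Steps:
Z(X) = 1 (Z(X) = (2*X)/((2*X)) = (2*X)*(1/(2*X)) = 1)
q(P) = 0 (q(P) = 4 - 4 = 0)
R(j, l) = ⅗ (R(j, l) = ⅗ - ⅕*0 = ⅗ + 0 = ⅗)
(R(2, -1) + (2*(-3))*o(1))*q(Z(2)) = (⅗ + (2*(-3))*(-5 + 1))*0 = (⅗ - 6*(-4))*0 = (⅗ + 24)*0 = (123/5)*0 = 0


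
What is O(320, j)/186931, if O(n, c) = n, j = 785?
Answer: 320/186931 ≈ 0.0017119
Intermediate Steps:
O(320, j)/186931 = 320/186931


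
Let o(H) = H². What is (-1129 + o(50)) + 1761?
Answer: 3132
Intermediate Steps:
(-1129 + o(50)) + 1761 = (-1129 + 50²) + 1761 = (-1129 + 2500) + 1761 = 1371 + 1761 = 3132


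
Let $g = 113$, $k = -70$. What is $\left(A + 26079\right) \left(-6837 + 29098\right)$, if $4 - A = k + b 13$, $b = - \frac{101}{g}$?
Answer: $582450594$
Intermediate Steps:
$b = - \frac{101}{113} \approx -0.89381$
$A = \frac{9675}{113}$ ($A = 4 - \left(-70 - \frac{1313}{113}\right) = 4 - - \frac{9223}{113} = 4 + \frac{9223}{113} = \frac{9675}{113} \approx 85.62$)
$\left(A + 26079\right) \left(-6837 + 29098\right) = \left(\frac{9675}{113} + 26079\right) \left(-6837 + 29098\right) = \frac{2956602}{113} \cdot 22261 = 582450594$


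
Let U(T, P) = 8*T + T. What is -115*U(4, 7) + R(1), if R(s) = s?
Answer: -4139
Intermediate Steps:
U(T, P) = 9*T
-115*U(4, 7) + R(1) = -1035*4 + 1 = -115*36 + 1 = -4140 + 1 = -4139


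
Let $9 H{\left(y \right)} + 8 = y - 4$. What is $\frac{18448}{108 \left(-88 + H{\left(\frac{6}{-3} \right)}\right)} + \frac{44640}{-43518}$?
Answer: $- \frac{25720378}{8768877} \approx -2.9331$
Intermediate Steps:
$H{\left(y \right)} = - \frac{4}{3} + \frac{y}{9}$ ($H{\left(y \right)} = - \frac{8}{9} + \frac{y - 4}{9} = - \frac{8}{9} + \frac{-4 + y}{9} = - \frac{8}{9} + \left(- \frac{4}{9} + \frac{y}{9}\right) = - \frac{4}{3} + \frac{y}{9}$)
$\frac{18448}{108 \left(-88 + H{\left(\frac{6}{-3} \right)}\right)} + \frac{44640}{-43518} = \frac{18448}{108 \left(-88 - \left(\frac{4}{3} - \frac{6 \frac{1}{-3}}{9}\right)\right)} + \frac{44640}{-43518} = \frac{18448}{108 \left(-88 - \left(\frac{4}{3} - \frac{6 \left(- \frac{1}{3}\right)}{9}\right)\right)} + 44640 \left(- \frac{1}{43518}\right) = \frac{18448}{108 \left(-88 + \left(- \frac{4}{3} + \frac{1}{9} \left(-2\right)\right)\right)} - \frac{7440}{7253} = \frac{18448}{108 \left(-88 - \frac{14}{9}\right)} - \frac{7440}{7253} = \frac{18448}{108 \left(- \frac{806}{9}\right)} - \frac{7440}{7253} = \frac{18448}{-9672} - \frac{7440}{7253} = 18448 \left(- \frac{1}{9672}\right) - \frac{7440}{7253} = - \frac{2306}{1209} - \frac{7440}{7253} = - \frac{25720378}{8768877}$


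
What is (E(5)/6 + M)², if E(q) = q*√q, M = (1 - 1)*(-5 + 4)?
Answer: 125/36 ≈ 3.4722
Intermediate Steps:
M = 0 (M = 0*(-1) = 0)
E(q) = q^(3/2)
(E(5)/6 + M)² = (5^(3/2)/6 + 0)² = ((5*√5)*(⅙) + 0)² = (5*√5/6 + 0)² = (5*√5/6)² = 125/36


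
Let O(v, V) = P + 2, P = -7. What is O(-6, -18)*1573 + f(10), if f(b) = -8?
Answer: -7873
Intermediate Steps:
O(v, V) = -5 (O(v, V) = -7 + 2 = -5)
O(-6, -18)*1573 + f(10) = -5*1573 - 8 = -7865 - 8 = -7873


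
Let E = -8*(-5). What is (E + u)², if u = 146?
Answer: 34596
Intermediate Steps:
E = 40
(E + u)² = (40 + 146)² = 186² = 34596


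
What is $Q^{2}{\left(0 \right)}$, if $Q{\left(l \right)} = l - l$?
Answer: $0$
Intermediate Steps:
$Q{\left(l \right)} = 0$
$Q^{2}{\left(0 \right)} = 0^{2} = 0$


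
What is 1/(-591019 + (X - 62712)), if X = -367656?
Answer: -1/1021387 ≈ -9.7906e-7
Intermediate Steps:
1/(-591019 + (X - 62712)) = 1/(-591019 + (-367656 - 62712)) = 1/(-591019 - 430368) = 1/(-1021387) = -1/1021387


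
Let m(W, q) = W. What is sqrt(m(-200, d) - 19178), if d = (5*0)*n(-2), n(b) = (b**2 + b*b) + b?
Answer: I*sqrt(19378) ≈ 139.2*I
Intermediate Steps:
n(b) = b + 2*b**2 (n(b) = (b**2 + b**2) + b = 2*b**2 + b = b + 2*b**2)
d = 0 (d = (5*0)*(-2*(1 + 2*(-2))) = 0*(-2*(1 - 4)) = 0*(-2*(-3)) = 0*6 = 0)
sqrt(m(-200, d) - 19178) = sqrt(-200 - 19178) = sqrt(-19378) = I*sqrt(19378)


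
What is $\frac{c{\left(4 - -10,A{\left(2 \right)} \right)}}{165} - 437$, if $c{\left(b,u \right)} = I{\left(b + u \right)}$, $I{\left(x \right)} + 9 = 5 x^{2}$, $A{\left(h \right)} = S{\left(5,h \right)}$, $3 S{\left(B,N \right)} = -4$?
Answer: $- \frac{58346}{135} \approx -432.19$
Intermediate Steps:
$S{\left(B,N \right)} = - \frac{4}{3}$ ($S{\left(B,N \right)} = \frac{1}{3} \left(-4\right) = - \frac{4}{3}$)
$A{\left(h \right)} = - \frac{4}{3}$
$I{\left(x \right)} = -9 + 5 x^{2}$
$c{\left(b,u \right)} = -9 + 5 \left(b + u\right)^{2}$
$\frac{c{\left(4 - -10,A{\left(2 \right)} \right)}}{165} - 437 = \frac{-9 + 5 \left(\left(4 - -10\right) - \frac{4}{3}\right)^{2}}{165} - 437 = \frac{-9 + 5 \left(\left(4 + 10\right) - \frac{4}{3}\right)^{2}}{165} - 437 = \frac{-9 + 5 \left(14 - \frac{4}{3}\right)^{2}}{165} - 437 = \frac{-9 + 5 \left(\frac{38}{3}\right)^{2}}{165} - 437 = \frac{-9 + 5 \cdot \frac{1444}{9}}{165} - 437 = \frac{-9 + \frac{7220}{9}}{165} - 437 = \frac{1}{165} \cdot \frac{7139}{9} - 437 = \frac{649}{135} - 437 = - \frac{58346}{135}$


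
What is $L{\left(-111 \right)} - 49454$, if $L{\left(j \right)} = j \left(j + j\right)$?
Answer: $-24812$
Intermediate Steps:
$L{\left(j \right)} = 2 j^{2}$ ($L{\left(j \right)} = j 2 j = 2 j^{2}$)
$L{\left(-111 \right)} - 49454 = 2 \left(-111\right)^{2} - 49454 = 2 \cdot 12321 - 49454 = 24642 - 49454 = -24812$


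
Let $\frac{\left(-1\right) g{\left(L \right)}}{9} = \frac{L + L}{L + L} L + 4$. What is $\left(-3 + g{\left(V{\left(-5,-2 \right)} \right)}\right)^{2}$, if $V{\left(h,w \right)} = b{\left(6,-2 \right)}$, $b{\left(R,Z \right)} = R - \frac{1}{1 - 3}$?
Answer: $\frac{38025}{4} \approx 9506.3$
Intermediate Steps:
$b{\left(R,Z \right)} = \frac{1}{2} + R$ ($b{\left(R,Z \right)} = R - \frac{1}{-2} = R - - \frac{1}{2} = R + \frac{1}{2} = \frac{1}{2} + R$)
$V{\left(h,w \right)} = \frac{13}{2}$ ($V{\left(h,w \right)} = \frac{1}{2} + 6 = \frac{13}{2}$)
$g{\left(L \right)} = -36 - 9 L$ ($g{\left(L \right)} = - 9 \left(\frac{L + L}{L + L} L + 4\right) = - 9 \left(\frac{2 L}{2 L} L + 4\right) = - 9 \left(2 L \frac{1}{2 L} L + 4\right) = - 9 \left(1 L + 4\right) = - 9 \left(L + 4\right) = - 9 \left(4 + L\right) = -36 - 9 L$)
$\left(-3 + g{\left(V{\left(-5,-2 \right)} \right)}\right)^{2} = \left(-3 - \frac{189}{2}\right)^{2} = \left(- \frac{195}{2}\right)^{2} = \frac{38025}{4}$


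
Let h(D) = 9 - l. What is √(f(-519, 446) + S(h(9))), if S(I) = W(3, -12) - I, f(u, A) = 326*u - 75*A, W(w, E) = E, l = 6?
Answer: I*√202659 ≈ 450.18*I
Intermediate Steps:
f(u, A) = -75*A + 326*u
h(D) = 3 (h(D) = 9 - 1*6 = 9 - 6 = 3)
S(I) = -12 - I
√(f(-519, 446) + S(h(9))) = √((-75*446 + 326*(-519)) + (-12 - 1*3)) = √((-33450 - 169194) + (-12 - 3)) = √(-202644 - 15) = √(-202659) = I*√202659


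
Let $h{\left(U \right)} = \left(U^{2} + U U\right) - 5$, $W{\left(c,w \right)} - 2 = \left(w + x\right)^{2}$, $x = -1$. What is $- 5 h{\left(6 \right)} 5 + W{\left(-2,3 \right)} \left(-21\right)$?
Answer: $-1801$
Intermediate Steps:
$W{\left(c,w \right)} = 2 + \left(-1 + w\right)^{2}$ ($W{\left(c,w \right)} = 2 + \left(w - 1\right)^{2} = 2 + \left(-1 + w\right)^{2}$)
$h{\left(U \right)} = -5 + 2 U^{2}$ ($h{\left(U \right)} = \left(U^{2} + U^{2}\right) - 5 = 2 U^{2} - 5 = -5 + 2 U^{2}$)
$- 5 h{\left(6 \right)} 5 + W{\left(-2,3 \right)} \left(-21\right) = - 5 \left(-5 + 2 \cdot 6^{2}\right) 5 + \left(2 + \left(-1 + 3\right)^{2}\right) \left(-21\right) = - 5 \left(-5 + 2 \cdot 36\right) 5 + \left(2 + 2^{2}\right) \left(-21\right) = - 5 \left(-5 + 72\right) 5 + \left(2 + 4\right) \left(-21\right) = \left(-5\right) 67 \cdot 5 + 6 \left(-21\right) = \left(-335\right) 5 - 126 = -1675 - 126 = -1801$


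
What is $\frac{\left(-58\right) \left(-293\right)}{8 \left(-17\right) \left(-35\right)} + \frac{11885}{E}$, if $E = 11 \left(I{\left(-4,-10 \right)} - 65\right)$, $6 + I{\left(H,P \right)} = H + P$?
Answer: $- \frac{239313}{26180} \approx -9.1411$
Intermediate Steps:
$I{\left(H,P \right)} = -6 + H + P$ ($I{\left(H,P \right)} = -6 + \left(H + P\right) = -6 + H + P$)
$E = -935$ ($E = 11 \left(\left(-6 - 4 - 10\right) - 65\right) = 11 \left(-20 - 65\right) = 11 \left(-85\right) = -935$)
$\frac{\left(-58\right) \left(-293\right)}{8 \left(-17\right) \left(-35\right)} + \frac{11885}{E} = \frac{\left(-58\right) \left(-293\right)}{8 \left(-17\right) \left(-35\right)} + \frac{11885}{-935} = \frac{16994}{\left(-136\right) \left(-35\right)} + 11885 \left(- \frac{1}{935}\right) = \frac{16994}{4760} - \frac{2377}{187} = 16994 \cdot \frac{1}{4760} - \frac{2377}{187} = \frac{8497}{2380} - \frac{2377}{187} = - \frac{239313}{26180}$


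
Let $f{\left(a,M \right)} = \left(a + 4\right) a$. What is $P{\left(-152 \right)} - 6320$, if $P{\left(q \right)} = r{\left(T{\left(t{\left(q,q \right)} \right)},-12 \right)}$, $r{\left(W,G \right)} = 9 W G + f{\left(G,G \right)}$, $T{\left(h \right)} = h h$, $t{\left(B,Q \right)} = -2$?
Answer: $-6656$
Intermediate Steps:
$f{\left(a,M \right)} = a \left(4 + a\right)$ ($f{\left(a,M \right)} = \left(4 + a\right) a = a \left(4 + a\right)$)
$T{\left(h \right)} = h^{2}$
$r{\left(W,G \right)} = G \left(4 + G\right) + 9 G W$ ($r{\left(W,G \right)} = 9 W G + G \left(4 + G\right) = 9 G W + G \left(4 + G\right) = G \left(4 + G\right) + 9 G W$)
$P{\left(q \right)} = -336$ ($P{\left(q \right)} = - 12 \left(4 - 12 + 9 \left(-2\right)^{2}\right) = - 12 \left(4 - 12 + 9 \cdot 4\right) = - 12 \left(4 - 12 + 36\right) = \left(-12\right) 28 = -336$)
$P{\left(-152 \right)} - 6320 = -336 - 6320 = -6656$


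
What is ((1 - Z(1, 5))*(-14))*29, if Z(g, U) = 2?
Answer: 406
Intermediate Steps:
((1 - Z(1, 5))*(-14))*29 = ((1 - 1*2)*(-14))*29 = ((1 - 2)*(-14))*29 = -1*(-14)*29 = 14*29 = 406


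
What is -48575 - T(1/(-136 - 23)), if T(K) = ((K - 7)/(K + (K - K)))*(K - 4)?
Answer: -7013807/159 ≈ -44112.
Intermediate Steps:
T(K) = (-7 + K)*(-4 + K)/K (T(K) = ((-7 + K)/(K + 0))*(-4 + K) = ((-7 + K)/K)*(-4 + K) = (-7 + K)*(-4 + K)/K)
-48575 - T(1/(-136 - 23)) = -48575 - (-11 + 1/(-136 - 23) + 28/(1/(-136 - 23))) = -48575 - (-11 + 1/(-159) + 28/(1/(-159))) = -48575 - (-11 - 1/159 + 28/(-1/159)) = -48575 - (-11 - 1/159 + 28*(-159)) = -48575 - (-11 - 1/159 - 4452) = -48575 - 1*(-709618/159) = -48575 + 709618/159 = -7013807/159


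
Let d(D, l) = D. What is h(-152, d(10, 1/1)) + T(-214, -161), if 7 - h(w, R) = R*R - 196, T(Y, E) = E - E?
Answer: 103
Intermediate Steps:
T(Y, E) = 0
h(w, R) = 203 - R**2 (h(w, R) = 7 - (R*R - 196) = 7 - (R**2 - 196) = 7 - (-196 + R**2) = 7 + (196 - R**2) = 203 - R**2)
h(-152, d(10, 1/1)) + T(-214, -161) = (203 - 1*10**2) + 0 = (203 - 1*100) + 0 = (203 - 100) + 0 = 103 + 0 = 103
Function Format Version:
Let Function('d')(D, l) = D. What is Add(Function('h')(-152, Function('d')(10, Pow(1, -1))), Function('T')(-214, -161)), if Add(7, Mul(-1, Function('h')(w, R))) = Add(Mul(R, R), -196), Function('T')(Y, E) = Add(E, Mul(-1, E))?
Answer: 103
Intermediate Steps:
Function('T')(Y, E) = 0
Function('h')(w, R) = Add(203, Mul(-1, Pow(R, 2))) (Function('h')(w, R) = Add(7, Mul(-1, Add(Mul(R, R), -196))) = Add(7, Mul(-1, Add(Pow(R, 2), -196))) = Add(7, Mul(-1, Add(-196, Pow(R, 2)))) = Add(7, Add(196, Mul(-1, Pow(R, 2)))) = Add(203, Mul(-1, Pow(R, 2))))
Add(Function('h')(-152, Function('d')(10, Pow(1, -1))), Function('T')(-214, -161)) = Add(Add(203, Mul(-1, Pow(10, 2))), 0) = Add(Add(203, Mul(-1, 100)), 0) = Add(Add(203, -100), 0) = Add(103, 0) = 103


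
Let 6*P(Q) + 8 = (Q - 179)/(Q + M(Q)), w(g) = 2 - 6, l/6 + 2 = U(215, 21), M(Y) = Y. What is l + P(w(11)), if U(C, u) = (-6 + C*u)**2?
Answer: 5855350871/48 ≈ 1.2199e+8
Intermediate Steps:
l = 121986474 (l = -12 + 6*(-6 + 215*21)**2 = -12 + 6*(-6 + 4515)**2 = -12 + 6*4509**2 = -12 + 6*20331081 = -12 + 121986486 = 121986474)
w(g) = -4
P(Q) = -4/3 + (-179 + Q)/(12*Q) (P(Q) = -4/3 + ((Q - 179)/(Q + Q))/6 = -4/3 + ((-179 + Q)/((2*Q)))/6 = -4/3 + ((-179 + Q)*(1/(2*Q)))/6 = -4/3 + ((-179 + Q)/(2*Q))/6 = -4/3 + (-179 + Q)/(12*Q))
l + P(w(11)) = 121986474 + (1/12)*(-179 - 15*(-4))/(-4) = 121986474 + (1/12)*(-1/4)*(-179 + 60) = 121986474 + (1/12)*(-1/4)*(-119) = 121986474 + 119/48 = 5855350871/48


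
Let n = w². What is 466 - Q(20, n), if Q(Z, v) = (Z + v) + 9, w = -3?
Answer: 428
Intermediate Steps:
n = 9 (n = (-3)² = 9)
Q(Z, v) = 9 + Z + v
466 - Q(20, n) = 466 - (9 + 20 + 9) = 466 - 1*38 = 466 - 38 = 428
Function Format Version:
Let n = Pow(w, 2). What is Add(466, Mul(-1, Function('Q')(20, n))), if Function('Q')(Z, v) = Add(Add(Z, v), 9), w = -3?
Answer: 428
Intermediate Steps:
n = 9 (n = Pow(-3, 2) = 9)
Function('Q')(Z, v) = Add(9, Z, v)
Add(466, Mul(-1, Function('Q')(20, n))) = Add(466, Mul(-1, Add(9, 20, 9))) = Add(466, Mul(-1, 38)) = Add(466, -38) = 428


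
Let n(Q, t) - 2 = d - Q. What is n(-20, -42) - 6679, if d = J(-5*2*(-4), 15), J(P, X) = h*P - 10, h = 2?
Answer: -6587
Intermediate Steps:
J(P, X) = -10 + 2*P (J(P, X) = 2*P - 10 = -10 + 2*P)
d = 70 (d = -10 + 2*(-5*2*(-4)) = -10 + 2*(-10*(-4)) = -10 + 2*40 = -10 + 80 = 70)
n(Q, t) = 72 - Q (n(Q, t) = 2 + (70 - Q) = 72 - Q)
n(-20, -42) - 6679 = (72 - 1*(-20)) - 6679 = (72 + 20) - 6679 = 92 - 6679 = -6587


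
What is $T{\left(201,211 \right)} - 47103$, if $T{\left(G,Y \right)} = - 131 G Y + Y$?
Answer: $-5602733$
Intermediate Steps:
$T{\left(G,Y \right)} = Y - 131 G Y$ ($T{\left(G,Y \right)} = - 131 G Y + Y = Y - 131 G Y$)
$T{\left(201,211 \right)} - 47103 = 211 \left(1 - 26331\right) - 47103 = 211 \left(-26330\right) - 47103 = -5555630 - 47103 = -5602733$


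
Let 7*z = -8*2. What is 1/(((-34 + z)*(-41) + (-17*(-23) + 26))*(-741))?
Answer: -7/9879753 ≈ -7.0852e-7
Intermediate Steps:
z = -16/7 (z = (-8*2)/7 = (⅐)*(-16) = -16/7 ≈ -2.2857)
1/(((-34 + z)*(-41) + (-17*(-23) + 26))*(-741)) = 1/(((-34 - 16/7)*(-41) + (-17*(-23) + 26))*(-741)) = -1/741/(-254/7*(-41) + (391 + 26)) = -1/741/(10414/7 + 417) = -1/741/(13333/7) = (7/13333)*(-1/741) = -7/9879753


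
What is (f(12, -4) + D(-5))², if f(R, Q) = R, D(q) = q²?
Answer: 1369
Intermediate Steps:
(f(12, -4) + D(-5))² = (12 + (-5)²)² = (12 + 25)² = 37² = 1369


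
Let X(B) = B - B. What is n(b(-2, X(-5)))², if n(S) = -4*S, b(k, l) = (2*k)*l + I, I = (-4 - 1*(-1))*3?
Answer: 1296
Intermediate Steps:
X(B) = 0
I = -9 (I = (-4 + 1)*3 = -3*3 = -9)
b(k, l) = -9 + 2*k*l (b(k, l) = (2*k)*l - 9 = 2*k*l - 9 = -9 + 2*k*l)
n(b(-2, X(-5)))² = (-4*(-9 + 2*(-2)*0))² = (-4*(-9 + 0))² = (-4*(-9))² = 36² = 1296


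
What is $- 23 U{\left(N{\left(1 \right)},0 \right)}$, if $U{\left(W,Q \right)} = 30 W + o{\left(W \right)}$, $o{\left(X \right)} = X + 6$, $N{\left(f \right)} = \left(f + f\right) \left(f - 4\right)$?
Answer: $4140$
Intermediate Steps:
$N{\left(f \right)} = 2 f \left(-4 + f\right)$
$o{\left(X \right)} = 6 + X$
$U{\left(W,Q \right)} = 6 + 31 W$ ($U{\left(W,Q \right)} = 30 W + \left(6 + W\right) = 6 + 31 W$)
$- 23 U{\left(N{\left(1 \right)},0 \right)} = - 23 \left(6 + 31 \cdot 2 \cdot 1 \left(-4 + 1\right)\right) = - 23 \left(6 + 31 \cdot 2 \cdot 1 \left(-3\right)\right) = - 23 \left(6 + 31 \left(-6\right)\right) = - 23 \left(6 - 186\right) = \left(-23\right) \left(-180\right) = 4140$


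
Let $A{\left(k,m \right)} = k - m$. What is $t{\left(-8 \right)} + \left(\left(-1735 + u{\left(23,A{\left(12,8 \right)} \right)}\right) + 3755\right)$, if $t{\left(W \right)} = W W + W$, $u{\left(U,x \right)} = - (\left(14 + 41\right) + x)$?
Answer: $2017$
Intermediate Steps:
$u{\left(U,x \right)} = -55 - x$ ($u{\left(U,x \right)} = - (55 + x) = -55 - x$)
$t{\left(W \right)} = W + W^{2}$ ($t{\left(W \right)} = W^{2} + W = W + W^{2}$)
$t{\left(-8 \right)} + \left(\left(-1735 + u{\left(23,A{\left(12,8 \right)} \right)}\right) + 3755\right) = - 8 \left(1 - 8\right) + \left(\left(-1735 - \left(67 - 8\right)\right) + 3755\right) = \left(-8\right) \left(-7\right) + \left(\left(-1735 - 59\right) + 3755\right) = 56 + \left(\left(-1735 - 59\right) + 3755\right) = 56 + \left(-1794 + 3755\right) = 56 + 1961 = 2017$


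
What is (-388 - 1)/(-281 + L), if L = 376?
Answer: -389/95 ≈ -4.0947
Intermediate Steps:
(-388 - 1)/(-281 + L) = (-388 - 1)/(-281 + 376) = -389/95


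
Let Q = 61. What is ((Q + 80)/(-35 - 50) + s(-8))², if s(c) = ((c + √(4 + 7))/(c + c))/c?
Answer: 350817459/118374400 - 2341*√11/87040 ≈ 2.8744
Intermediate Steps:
s(c) = (c + √11)/(2*c²) (s(c) = ((c + √11)/((2*c)))/c = ((c + √11)*(1/(2*c)))/c = ((c + √11)/(2*c))/c = (c + √11)/(2*c²))
((Q + 80)/(-35 - 50) + s(-8))² = ((61 + 80)/(-35 - 50) + (½)*(-8 + √11)/(-8)²)² = (141/(-85) + (½)*(1/64)*(-8 + √11))² = (141*(-1/85) + (-1/16 + √11/128))² = (-141/85 + (-1/16 + √11/128))² = (-2341/1360 + √11/128)²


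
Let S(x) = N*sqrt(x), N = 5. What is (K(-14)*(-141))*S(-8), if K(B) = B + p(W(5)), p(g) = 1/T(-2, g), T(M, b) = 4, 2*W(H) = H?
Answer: 38775*I*sqrt(2)/2 ≈ 27418.0*I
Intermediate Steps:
W(H) = H/2
S(x) = 5*sqrt(x)
p(g) = 1/4
K(B) = 1/4 + B (K(B) = B + 1/4 = 1/4 + B)
(K(-14)*(-141))*S(-8) = ((1/4 - 14)*(-141))*(5*sqrt(-8)) = (-55/4*(-141))*(5*(2*I*sqrt(2))) = 7755*(10*I*sqrt(2))/4 = 38775*I*sqrt(2)/2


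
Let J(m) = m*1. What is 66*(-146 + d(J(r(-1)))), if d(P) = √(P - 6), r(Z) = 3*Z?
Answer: -9636 + 198*I ≈ -9636.0 + 198.0*I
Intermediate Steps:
J(m) = m
d(P) = √(-6 + P)
66*(-146 + d(J(r(-1)))) = 66*(-146 + √(-6 + 3*(-1))) = 66*(-146 + √(-6 - 3)) = 66*(-146 + √(-9)) = 66*(-146 + 3*I) = -9636 + 198*I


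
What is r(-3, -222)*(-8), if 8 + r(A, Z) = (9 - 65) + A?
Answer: 536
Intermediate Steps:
r(A, Z) = -64 + A (r(A, Z) = -8 + ((9 - 65) + A) = -8 + (-56 + A) = -64 + A)
r(-3, -222)*(-8) = (-64 - 3)*(-8) = -67*(-8) = 536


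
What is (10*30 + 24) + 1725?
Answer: 2049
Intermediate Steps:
(10*30 + 24) + 1725 = (300 + 24) + 1725 = 324 + 1725 = 2049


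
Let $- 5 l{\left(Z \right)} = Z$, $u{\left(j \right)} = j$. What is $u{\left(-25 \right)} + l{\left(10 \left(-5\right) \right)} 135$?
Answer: $1325$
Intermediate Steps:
$l{\left(Z \right)} = - \frac{Z}{5}$
$u{\left(-25 \right)} + l{\left(10 \left(-5\right) \right)} 135 = -25 + - \frac{10 \left(-5\right)}{5} \cdot 135 = -25 + \left(- \frac{1}{5}\right) \left(-50\right) 135 = -25 + 10 \cdot 135 = -25 + 1350 = 1325$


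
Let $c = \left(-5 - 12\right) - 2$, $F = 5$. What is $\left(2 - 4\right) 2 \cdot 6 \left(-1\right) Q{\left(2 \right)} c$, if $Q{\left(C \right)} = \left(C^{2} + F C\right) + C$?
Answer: $-7296$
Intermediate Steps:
$Q{\left(C \right)} = C^{2} + 6 C$ ($Q{\left(C \right)} = \left(C^{2} + 5 C\right) + C = C^{2} + 6 C$)
$c = -19$ ($c = -17 - 2 = -19$)
$\left(2 - 4\right) 2 \cdot 6 \left(-1\right) Q{\left(2 \right)} c = \left(2 - 4\right) 2 \cdot 6 \left(-1\right) 2 \left(6 + 2\right) \left(-19\right) = \left(-2\right) 2 \cdot 6 \left(-1\right) 2 \cdot 8 \left(-19\right) = \left(-4\right) 6 \left(-1\right) 16 \left(-19\right) = \left(-24\right) \left(-1\right) 16 \left(-19\right) = 24 \cdot 16 \left(-19\right) = 384 \left(-19\right) = -7296$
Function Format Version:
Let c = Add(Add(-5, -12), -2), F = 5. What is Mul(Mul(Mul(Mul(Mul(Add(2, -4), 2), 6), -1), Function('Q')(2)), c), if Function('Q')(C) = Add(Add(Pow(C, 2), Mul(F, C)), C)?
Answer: -7296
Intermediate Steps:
Function('Q')(C) = Add(Pow(C, 2), Mul(6, C)) (Function('Q')(C) = Add(Add(Pow(C, 2), Mul(5, C)), C) = Add(Pow(C, 2), Mul(6, C)))
c = -19 (c = Add(-17, -2) = -19)
Mul(Mul(Mul(Mul(Mul(Add(2, -4), 2), 6), -1), Function('Q')(2)), c) = Mul(Mul(Mul(Mul(Mul(Add(2, -4), 2), 6), -1), Mul(2, Add(6, 2))), -19) = Mul(Mul(Mul(Mul(Mul(-2, 2), 6), -1), Mul(2, 8)), -19) = Mul(Mul(Mul(Mul(-4, 6), -1), 16), -19) = Mul(Mul(Mul(-24, -1), 16), -19) = Mul(Mul(24, 16), -19) = Mul(384, -19) = -7296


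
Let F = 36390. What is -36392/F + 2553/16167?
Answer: -82574299/98052855 ≈ -0.84214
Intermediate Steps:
-36392/F + 2553/16167 = -36392/36390 + 2553/16167 = -36392*1/36390 + 2553*(1/16167) = -18196/18195 + 851/5389 = -82574299/98052855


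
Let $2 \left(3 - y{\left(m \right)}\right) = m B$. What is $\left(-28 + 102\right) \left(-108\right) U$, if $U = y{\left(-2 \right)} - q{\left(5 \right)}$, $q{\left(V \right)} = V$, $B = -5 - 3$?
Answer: $79920$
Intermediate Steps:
$B = -8$ ($B = -5 - 3 = -8$)
$y{\left(m \right)} = 3 + 4 m$ ($y{\left(m \right)} = 3 - \frac{m \left(-8\right)}{2} = 3 - \frac{\left(-8\right) m}{2} = 3 + 4 m$)
$U = -10$ ($U = \left(3 + 4 \left(-2\right)\right) - 5 = \left(3 - 8\right) - 5 = -5 - 5 = -10$)
$\left(-28 + 102\right) \left(-108\right) U = \left(-28 + 102\right) \left(-108\right) \left(-10\right) = 74 \left(-108\right) \left(-10\right) = \left(-7992\right) \left(-10\right) = 79920$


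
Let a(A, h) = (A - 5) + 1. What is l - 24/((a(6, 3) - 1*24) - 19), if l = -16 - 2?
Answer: -714/41 ≈ -17.415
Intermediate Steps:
a(A, h) = -4 + A (a(A, h) = (-5 + A) + 1 = -4 + A)
l = -18
l - 24/((a(6, 3) - 1*24) - 19) = -18 - 24/(((-4 + 6) - 1*24) - 19) = -18 - 24/((2 - 24) - 19) = -18 - 24/(-22 - 19) = -18 - 24/(-41) = -18 - 24*(-1/41) = -18 + 24/41 = -714/41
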